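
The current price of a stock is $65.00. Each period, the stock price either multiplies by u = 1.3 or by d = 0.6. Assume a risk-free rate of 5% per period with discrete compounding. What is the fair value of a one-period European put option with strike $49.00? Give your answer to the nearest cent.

Risk-neutral probability p = (1 + 0.05 − 0.6)/(1.3 − 0.6) = 0.4500/0.7000 = 0.6429
Terminal stock prices: S_u = 84.5, S_d = 39
Terminal payoffs (K − S): max(-35.5, 0) = 0, max(10, 0) = 10
Node 0 (S = 65): V_0 = 1/1.05·[0.6429·0.0000 + 0.3571·10.0000] = 3.4014

$3.40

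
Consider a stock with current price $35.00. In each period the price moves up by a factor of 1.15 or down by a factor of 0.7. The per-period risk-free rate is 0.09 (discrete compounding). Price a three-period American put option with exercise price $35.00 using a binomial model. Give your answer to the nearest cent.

Risk-neutral probability p = (1 + 0.09 − 0.7)/(1.15 − 0.7) = 0.3900/0.4500 = 0.8667
Terminal stock prices: S_uuu = 53.23, S_uud = 32.4, S_udd = 19.72, S_ddd = 12
Terminal payoffs (K − S): max(-18.23, 0) = 0, max(2.599, 0) = 2.599, max(15.28, 0) = 15.28, max(23, 0) = 23
Node uu (S = 46.29): continuation = 1/1.09·[0.8667·0.0000 + 0.1333·2.5988] = 0.3179; exercise value = 0.0000 ≤ continuation, so V_uu = 0.3179
Node ud (S = 28.17): continuation = 1/1.09·[0.8667·2.5988 + 0.1333·15.2775] = 3.9351; exercise value = 6.8250 > continuation, so V_ud = 6.8250 (exercise)
Node dd (S = 17.15): continuation = 1/1.09·[0.8667·15.2775 + 0.1333·22.9950] = 14.9601; exercise value = 17.8500 > continuation, so V_dd = 17.8500 (exercise)
Node u (S = 40.25): continuation = 1/1.09·[0.8667·0.3179 + 0.1333·6.8250] = 1.0876; exercise value = 0.0000 ≤ continuation, so V_u = 1.0876
Node d (S = 24.5): continuation = 1/1.09·[0.8667·6.8250 + 0.1333·17.8500] = 7.6101; exercise value = 10.5000 > continuation, so V_d = 10.5000 (exercise)
Node 0 (S = 35): continuation = 1/1.09·[0.8667·1.0876 + 0.1333·10.5000] = 2.1492; exercise value = 0.0000 ≤ continuation, so V_0 = 2.1492

$2.15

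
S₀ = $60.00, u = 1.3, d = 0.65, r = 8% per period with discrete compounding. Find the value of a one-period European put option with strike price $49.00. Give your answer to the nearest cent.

$3.13

Risk-neutral probability p = (1 + 0.08 − 0.65)/(1.3 − 0.65) = 0.4300/0.6500 = 0.6615
Terminal stock prices: S_u = 78, S_d = 39
Terminal payoffs (K − S): max(-29, 0) = 0, max(10, 0) = 10
Node 0 (S = 60): V_0 = 1/1.08·[0.6615·0.0000 + 0.3385·10.0000] = 3.1339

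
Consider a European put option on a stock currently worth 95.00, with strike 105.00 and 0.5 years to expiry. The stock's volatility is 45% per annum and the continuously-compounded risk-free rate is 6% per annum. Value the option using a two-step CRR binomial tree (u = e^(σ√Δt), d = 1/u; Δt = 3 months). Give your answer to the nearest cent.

16.62

CRR parameters: u = e^(σ√Δt) = e^(0.45·√0.25) = 1.2523, d = 1/u = 0.7985
Per-period rate: rΔt = 0.06·0.25 = 0.015, so R = e^0.015 = 1.0151
Risk-neutral probability p = (e^0.015 − 0.7985)/(1.2523 − 0.7985) = 0.2166/0.4538 = 0.4773
Terminal stock prices: S_uu = 149, S_ud = 95, S_dd = 60.57
Terminal payoffs (K − S): max(-43.99, 0) = 0, max(10, 0) = 10, max(44.43, 0) = 44.43
Node u (S = 119): V_u = e^(−0.015)·[0.4773·0.0000 + 0.5227·10.0000] = 5.1493
Node d (S = 75.86): V_d = e^(−0.015)·[0.4773·10.0000 + 0.5227·44.4253] = 27.5777
Node 0 (S = 95): V_0 = e^(−0.015)·[0.4773·5.1493 + 0.5227·27.5777] = 16.6217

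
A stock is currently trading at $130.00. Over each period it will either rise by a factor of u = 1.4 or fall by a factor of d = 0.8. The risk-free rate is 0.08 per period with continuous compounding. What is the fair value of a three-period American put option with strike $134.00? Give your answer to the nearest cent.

Risk-neutral probability p = (e^0.08 − 0.8)/(1.4 − 0.8) = 0.2833/0.6000 = 0.4721
Terminal stock prices: S_uuu = 356.7, S_uud = 203.8, S_udd = 116.5, S_ddd = 66.56
Terminal payoffs (K − S): max(-222.7, 0) = 0, max(-69.84, 0) = 0, max(17.52, 0) = 17.52, max(67.44, 0) = 67.44
Node uu (S = 254.8): continuation = e^(−0.08)·[0.4721·0.0000 + 0.5279·0.0000] = 0.0000; exercise value = 0.0000 ≤ continuation, so V_uu = 0.0000
Node ud (S = 145.6): continuation = e^(−0.08)·[0.4721·0.0000 + 0.5279·17.5200] = 8.5370; exercise value = 0.0000 ≤ continuation, so V_ud = 8.5370
Node dd (S = 83.2): continuation = e^(−0.08)·[0.4721·17.5200 + 0.5279·67.4400] = 40.4976; exercise value = 50.8000 > continuation, so V_dd = 50.8000 (exercise)
Node u (S = 182): continuation = e^(−0.08)·[0.4721·0.0000 + 0.5279·8.5370] = 4.1598; exercise value = 0.0000 ≤ continuation, so V_u = 4.1598
Node d (S = 104): continuation = e^(−0.08)·[0.4721·8.5370 + 0.5279·50.8000] = 28.4742; exercise value = 30.0000 > continuation, so V_d = 30.0000 (exercise)
Node 0 (S = 130): continuation = e^(−0.08)·[0.4721·4.1598 + 0.5279·30.0000] = 16.4312; exercise value = 4.0000 ≤ continuation, so V_0 = 16.4312

$16.43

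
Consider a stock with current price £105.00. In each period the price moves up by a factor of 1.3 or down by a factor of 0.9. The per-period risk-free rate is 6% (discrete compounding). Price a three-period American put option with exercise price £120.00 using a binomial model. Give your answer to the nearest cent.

£15.57

Risk-neutral probability p = (1 + 0.06 − 0.9)/(1.3 − 0.9) = 0.1600/0.4000 = 0.4000
Terminal stock prices: S_uuu = 230.7, S_uud = 159.7, S_udd = 110.6, S_ddd = 76.55
Terminal payoffs (K − S): max(-110.7, 0) = 0, max(-39.71, 0) = 0, max(9.435, 0) = 9.435, max(43.45, 0) = 43.45
Node uu (S = 177.5): continuation = 1/1.06·[0.4000·0.0000 + 0.6000·0.0000] = 0.0000; exercise value = 0.0000 ≤ continuation, so V_uu = 0.0000
Node ud (S = 122.9): continuation = 1/1.06·[0.4000·0.0000 + 0.6000·9.4350] = 5.3406; exercise value = 0.0000 ≤ continuation, so V_ud = 5.3406
Node dd (S = 85.05): continuation = 1/1.06·[0.4000·9.4350 + 0.6000·43.4550] = 28.1575; exercise value = 34.9500 > continuation, so V_dd = 34.9500 (exercise)
Node u (S = 136.5): continuation = 1/1.06·[0.4000·0.0000 + 0.6000·5.3406] = 3.0230; exercise value = 0.0000 ≤ continuation, so V_u = 3.0230
Node d (S = 94.5): continuation = 1/1.06·[0.4000·5.3406 + 0.6000·34.9500] = 21.7983; exercise value = 25.5000 > continuation, so V_d = 25.5000 (exercise)
Node 0 (S = 105): continuation = 1/1.06·[0.4000·3.0230 + 0.6000·25.5000] = 15.5747; exercise value = 15.0000 ≤ continuation, so V_0 = 15.5747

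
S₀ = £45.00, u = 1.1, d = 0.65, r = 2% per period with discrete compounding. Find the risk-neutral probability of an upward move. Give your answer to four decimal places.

p = 0.8222

Risk-neutral probability p = (1 + 0.02 − 0.65)/(1.1 − 0.65) = 0.3700/0.4500 = 0.8222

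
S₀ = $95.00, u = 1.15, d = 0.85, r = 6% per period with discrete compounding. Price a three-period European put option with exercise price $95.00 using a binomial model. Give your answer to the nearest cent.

Risk-neutral probability p = (1 + 0.06 − 0.85)/(1.15 − 0.85) = 0.2100/0.3000 = 0.7000
Terminal stock prices: S_uuu = 144.5, S_uud = 106.8, S_udd = 78.93, S_ddd = 58.34
Terminal payoffs (K − S): max(-49.48, 0) = 0, max(-11.79, 0) = 0, max(16.07, 0) = 16.07, max(36.66, 0) = 36.66
Node uu (S = 125.6): V_uu = 1/1.06·[0.7000·0.0000 + 0.3000·0.0000] = 0.0000
Node ud (S = 92.86): V_ud = 1/1.06·[0.7000·0.0000 + 0.3000·16.0669] = 4.5472
Node dd (S = 68.64): V_dd = 1/1.06·[0.7000·16.0669 + 0.3000·36.6581] = 20.9851
Node u (S = 109.2): V_u = 1/1.06·[0.7000·0.0000 + 0.3000·4.5472] = 1.2870
Node d (S = 80.75): V_d = 1/1.06·[0.7000·4.5472 + 0.3000·20.9851] = 8.9421
Node 0 (S = 95): V_0 = 1/1.06·[0.7000·1.2870 + 0.3000·8.9421] = 3.3807

$3.38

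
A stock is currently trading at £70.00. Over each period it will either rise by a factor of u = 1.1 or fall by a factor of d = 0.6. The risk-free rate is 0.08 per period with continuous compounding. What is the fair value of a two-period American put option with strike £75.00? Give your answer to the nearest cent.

£5.00

Risk-neutral probability p = (e^0.08 − 0.6)/(1.1 − 0.6) = 0.4833/0.5000 = 0.9666
Terminal stock prices: S_uu = 84.7, S_ud = 46.2, S_dd = 25.2
Terminal payoffs (K − S): max(-9.7, 0) = 0, max(28.8, 0) = 28.8, max(49.8, 0) = 49.8
Node u (S = 77): continuation = e^(−0.08)·[0.9666·0.0000 + 0.0334·28.8000] = 0.8887; exercise value = 0.0000 ≤ continuation, so V_u = 0.8887
Node d (S = 42): continuation = e^(−0.08)·[0.9666·28.8000 + 0.0334·49.8000] = 27.2337; exercise value = 33.0000 > continuation, so V_d = 33.0000 (exercise)
Node 0 (S = 70): continuation = e^(−0.08)·[0.9666·0.8887 + 0.0334·33.0000] = 1.8112; exercise value = 5.0000 > continuation, so V_0 = 5.0000 (exercise)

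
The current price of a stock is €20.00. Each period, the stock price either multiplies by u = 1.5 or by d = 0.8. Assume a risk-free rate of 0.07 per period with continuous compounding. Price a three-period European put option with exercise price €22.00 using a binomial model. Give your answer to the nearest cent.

€3.16

Risk-neutral probability p = (e^0.07 − 0.8)/(1.5 − 0.8) = 0.2725/0.7000 = 0.3893
Terminal stock prices: S_uuu = 67.5, S_uud = 36, S_udd = 19.2, S_ddd = 10.24
Terminal payoffs (K − S): max(-45.5, 0) = 0, max(-14, 0) = 0, max(2.8, 0) = 2.8, max(11.76, 0) = 11.76
Node uu (S = 45): V_uu = e^(−0.07)·[0.3893·0.0000 + 0.6107·0.0000] = 0.0000
Node ud (S = 24): V_ud = e^(−0.07)·[0.3893·0.0000 + 0.6107·2.8000] = 1.5944
Node dd (S = 12.8): V_dd = e^(−0.07)·[0.3893·2.8000 + 0.6107·11.7600] = 7.7127
Node u (S = 30): V_u = e^(−0.07)·[0.3893·0.0000 + 0.6107·1.5944] = 0.9079
Node d (S = 16): V_d = e^(−0.07)·[0.3893·1.5944 + 0.6107·7.7127] = 4.9704
Node 0 (S = 20): V_0 = e^(−0.07)·[0.3893·0.9079 + 0.6107·4.9704] = 3.1598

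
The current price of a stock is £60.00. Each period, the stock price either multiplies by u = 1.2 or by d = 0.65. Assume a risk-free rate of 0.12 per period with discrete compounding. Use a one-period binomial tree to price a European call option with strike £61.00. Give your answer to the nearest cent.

Risk-neutral probability p = (1 + 0.12 − 0.65)/(1.2 − 0.65) = 0.4700/0.5500 = 0.8545
Terminal stock prices: S_u = 72, S_d = 39
Terminal payoffs (S − K): max(11, 0) = 11, max(-22, 0) = 0
Node 0 (S = 60): V_0 = 1/1.12·[0.8545·11.0000 + 0.1455·0.0000] = 8.3929

£8.39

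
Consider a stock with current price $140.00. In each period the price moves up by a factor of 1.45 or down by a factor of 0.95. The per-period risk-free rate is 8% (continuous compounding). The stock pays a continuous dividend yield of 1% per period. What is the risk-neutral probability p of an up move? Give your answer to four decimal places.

p = 0.2450

Per-period risk-free factor R = e^0.08 = 1.0833; dividend-adjusted growth = e^(0.08−0.01) = 1.0725.
Risk-neutral probability p = (1.0725 − 0.95)/(1.45 − 0.95) = 0.1225/0.5000 = 0.2450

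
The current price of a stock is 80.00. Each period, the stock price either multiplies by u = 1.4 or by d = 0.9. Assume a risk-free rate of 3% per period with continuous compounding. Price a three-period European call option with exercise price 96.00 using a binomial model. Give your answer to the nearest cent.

Risk-neutral probability p = (e^0.03 − 0.9)/(1.4 − 0.9) = 0.1305/0.5000 = 0.2609
Terminal stock prices: S_uuu = 219.5, S_uud = 141.1, S_udd = 90.72, S_ddd = 58.32
Terminal payoffs (S − K): max(123.5, 0) = 123.5, max(45.12, 0) = 45.12, max(-5.28, 0) = 0, max(-37.68, 0) = 0
Node uu (S = 156.8): V_uu = e^(−0.03)·[0.2609·123.5200 + 0.7391·45.1200] = 63.6372
Node ud (S = 100.8): V_ud = e^(−0.03)·[0.2609·45.1200 + 0.7391·0.0000] = 11.4243
Node dd (S = 64.8): V_dd = e^(−0.03)·[0.2609·0.0000 + 0.7391·0.0000] = 0.0000
Node u (S = 112): V_u = e^(−0.03)·[0.2609·63.6372 + 0.7391·11.4243] = 24.3069
Node d (S = 72): V_d = e^(−0.03)·[0.2609·11.4243 + 0.7391·0.0000] = 2.8926
Node 0 (S = 80): V_0 = e^(−0.03)·[0.2609·24.3069 + 0.7391·2.8926] = 8.2292

8.23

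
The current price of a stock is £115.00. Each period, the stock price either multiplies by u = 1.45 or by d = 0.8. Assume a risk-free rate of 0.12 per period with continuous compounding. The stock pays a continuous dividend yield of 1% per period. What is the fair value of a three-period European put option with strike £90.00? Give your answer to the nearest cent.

Per-period risk-free factor R = e^0.12 = 1.1275; dividend-adjusted growth = e^(0.12−0.01) = 1.1163.
Risk-neutral probability p = (1.1163 − 0.8)/(1.45 − 0.8) = 0.3163/0.6500 = 0.4866
Terminal stock prices: S_uuu = 350.6, S_uud = 193.4, S_udd = 106.7, S_ddd = 58.88
Terminal payoffs (K − S): max(-260.6, 0) = 0, max(-103.4, 0) = 0, max(-16.72, 0) = 0, max(31.12, 0) = 31.12
Node uu (S = 241.8): V_uu = e^(−0.12)·[0.4866·0.0000 + 0.5134·0.0000] = 0.0000
Node ud (S = 133.4): V_ud = e^(−0.12)·[0.4866·0.0000 + 0.5134·0.0000] = 0.0000
Node dd (S = 73.6): V_dd = e^(−0.12)·[0.4866·0.0000 + 0.5134·31.1200] = 14.1708
Node u (S = 166.8): V_u = e^(−0.12)·[0.4866·0.0000 + 0.5134·0.0000] = 0.0000
Node d (S = 92): V_d = e^(−0.12)·[0.4866·0.0000 + 0.5134·14.1708] = 6.4529
Node 0 (S = 115): V_0 = e^(−0.12)·[0.4866·0.0000 + 0.5134·6.4529] = 2.9384

£2.94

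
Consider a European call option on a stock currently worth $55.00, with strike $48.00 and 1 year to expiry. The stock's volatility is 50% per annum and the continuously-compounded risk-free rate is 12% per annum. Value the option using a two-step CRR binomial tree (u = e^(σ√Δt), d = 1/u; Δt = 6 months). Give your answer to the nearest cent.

CRR parameters: u = e^(σ√Δt) = e^(0.5·√0.5) = 1.4241, d = 1/u = 0.7022
Per-period rate: rΔt = 0.12·0.5 = 0.06, so R = e^0.06 = 1.0618
Risk-neutral probability p = (e^0.06 − 0.7022)/(1.4241 − 0.7022) = 0.3596/0.7219 = 0.4982
Terminal stock prices: S_uu = 111.5, S_ud = 55, S_dd = 27.12
Terminal payoffs (S − K): max(63.55, 0) = 63.55, max(7, 0) = 7, max(-20.88, 0) = 0
Node u (S = 78.33): V_u = e^(−0.06)·[0.4982·63.5463 + 0.5018·7.0000] = 33.1218
Node d (S = 38.62): V_d = e^(−0.06)·[0.4982·7.0000 + 0.5018·0.0000] = 3.2841
Node 0 (S = 55): V_0 = e^(−0.06)·[0.4982·33.1218 + 0.5018·3.2841] = 17.0917

$17.09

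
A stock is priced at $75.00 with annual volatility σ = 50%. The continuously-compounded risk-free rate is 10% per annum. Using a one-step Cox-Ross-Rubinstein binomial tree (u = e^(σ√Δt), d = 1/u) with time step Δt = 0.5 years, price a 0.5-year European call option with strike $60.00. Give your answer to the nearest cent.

$21.53

CRR parameters: u = e^(σ√Δt) = e^(0.5·√0.5) = 1.4241, d = 1/u = 0.7022
Per-period rate: rΔt = 0.1·0.5 = 0.05, so R = e^0.05 = 1.0513
Risk-neutral probability p = (e^0.05 − 0.7022)/(1.4241 − 0.7022) = 0.3491/0.7219 = 0.4835
Terminal stock prices: S_u = 106.8, S_d = 52.66
Terminal payoffs (S − K): max(46.81, 0) = 46.81, max(-7.336, 0) = 0
Node 0 (S = 75): V_0 = e^(−0.05)·[0.4835·46.8089 + 0.5165·0.0000] = 21.5301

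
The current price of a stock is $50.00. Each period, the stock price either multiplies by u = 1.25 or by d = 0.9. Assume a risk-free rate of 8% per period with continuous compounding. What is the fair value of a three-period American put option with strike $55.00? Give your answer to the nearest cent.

Risk-neutral probability p = (e^0.08 − 0.9)/(1.25 − 0.9) = 0.1833/0.3500 = 0.5237
Terminal stock prices: S_uuu = 97.66, S_uud = 70.31, S_udd = 50.62, S_ddd = 36.45
Terminal payoffs (K − S): max(-42.66, 0) = 0, max(-15.31, 0) = 0, max(4.375, 0) = 4.375, max(18.55, 0) = 18.55
Node uu (S = 78.12): continuation = e^(−0.08)·[0.5237·0.0000 + 0.4763·0.0000] = 0.0000; exercise value = 0.0000 ≤ continuation, so V_uu = 0.0000
Node ud (S = 56.25): continuation = e^(−0.08)·[0.5237·0.0000 + 0.4763·4.3750] = 1.9237; exercise value = 0.0000 ≤ continuation, so V_ud = 1.9237
Node dd (S = 40.5): continuation = e^(−0.08)·[0.5237·4.3750 + 0.4763·18.5500] = 10.2714; exercise value = 14.5000 > continuation, so V_dd = 14.5000 (exercise)
Node u (S = 62.5): continuation = e^(−0.08)·[0.5237·0.0000 + 0.4763·1.9237] = 0.8459; exercise value = 0.0000 ≤ continuation, so V_u = 0.8459
Node d (S = 45): continuation = e^(−0.08)·[0.5237·1.9237 + 0.4763·14.5000] = 7.3056; exercise value = 10.0000 > continuation, so V_d = 10.0000 (exercise)
Node 0 (S = 50): continuation = e^(−0.08)·[0.5237·0.8459 + 0.4763·10.0000] = 4.8059; exercise value = 5.0000 > continuation, so V_0 = 5.0000 (exercise)

$5.00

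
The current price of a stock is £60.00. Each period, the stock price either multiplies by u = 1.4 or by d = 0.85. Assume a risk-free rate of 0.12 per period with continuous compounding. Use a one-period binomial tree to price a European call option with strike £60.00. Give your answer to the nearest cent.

£10.74

Risk-neutral probability p = (e^0.12 − 0.85)/(1.4 − 0.85) = 0.2775/0.5500 = 0.5045
Terminal stock prices: S_u = 84, S_d = 51
Terminal payoffs (S − K): max(24, 0) = 24, max(-9, 0) = 0
Node 0 (S = 60): V_0 = e^(−0.12)·[0.5045·24.0000 + 0.4955·0.0000] = 10.7397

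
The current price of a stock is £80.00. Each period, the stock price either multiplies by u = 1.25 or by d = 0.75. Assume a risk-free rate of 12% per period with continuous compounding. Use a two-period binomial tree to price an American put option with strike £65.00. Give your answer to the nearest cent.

£1.09

Risk-neutral probability p = (e^0.12 − 0.75)/(1.25 − 0.75) = 0.3775/0.5000 = 0.7550
Terminal stock prices: S_uu = 125, S_ud = 75, S_dd = 45
Terminal payoffs (K − S): max(-60, 0) = 0, max(-10, 0) = 0, max(20, 0) = 20
Node u (S = 100): continuation = e^(−0.12)·[0.7550·0.0000 + 0.2450·0.0000] = 0.0000; exercise value = 0.0000 ≤ continuation, so V_u = 0.0000
Node d (S = 60): continuation = e^(−0.12)·[0.7550·0.0000 + 0.2450·20.0000] = 4.3460; exercise value = 5.0000 > continuation, so V_d = 5.0000 (exercise)
Node 0 (S = 80): continuation = e^(−0.12)·[0.7550·0.0000 + 0.2450·5.0000] = 1.0865; exercise value = 0.0000 ≤ continuation, so V_0 = 1.0865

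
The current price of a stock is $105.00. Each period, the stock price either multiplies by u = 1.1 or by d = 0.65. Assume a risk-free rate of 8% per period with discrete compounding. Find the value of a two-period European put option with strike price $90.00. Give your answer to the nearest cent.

$1.16

Risk-neutral probability p = (1 + 0.08 − 0.65)/(1.1 − 0.65) = 0.4300/0.4500 = 0.9556
Terminal stock prices: S_uu = 127.1, S_ud = 75.08, S_dd = 44.36
Terminal payoffs (K − S): max(-37.05, 0) = 0, max(14.92, 0) = 14.92, max(45.64, 0) = 45.64
Node u (S = 115.5): V_u = 1/1.08·[0.9556·0.0000 + 0.0444·14.9250] = 0.6142
Node d (S = 68.25): V_d = 1/1.08·[0.9556·14.9250 + 0.0444·45.6375] = 15.0833
Node 0 (S = 105): V_0 = 1/1.08·[0.9556·0.6142 + 0.0444·15.0833] = 1.1641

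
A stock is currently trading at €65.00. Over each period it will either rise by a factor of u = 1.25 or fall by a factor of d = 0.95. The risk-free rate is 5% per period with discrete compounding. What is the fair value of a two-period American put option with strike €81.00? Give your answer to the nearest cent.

€16.00

Risk-neutral probability p = (1 + 0.05 − 0.95)/(1.25 − 0.95) = 0.1000/0.3000 = 0.3333
Terminal stock prices: S_uu = 101.6, S_ud = 77.19, S_dd = 58.66
Terminal payoffs (K − S): max(-20.56, 0) = 0, max(3.812, 0) = 3.812, max(22.34, 0) = 22.34
Node u (S = 81.25): continuation = 1/1.05·[0.3333·0.0000 + 0.6667·3.8125] = 2.4206; exercise value = 0.0000 ≤ continuation, so V_u = 2.4206
Node d (S = 61.75): continuation = 1/1.05·[0.3333·3.8125 + 0.6667·22.3375] = 15.3929; exercise value = 19.2500 > continuation, so V_d = 19.2500 (exercise)
Node 0 (S = 65): continuation = 1/1.05·[0.3333·2.4206 + 0.6667·19.2500] = 12.9907; exercise value = 16.0000 > continuation, so V_0 = 16.0000 (exercise)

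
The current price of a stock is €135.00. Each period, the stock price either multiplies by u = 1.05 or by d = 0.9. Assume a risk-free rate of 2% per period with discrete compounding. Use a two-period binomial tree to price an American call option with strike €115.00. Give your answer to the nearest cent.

Risk-neutral probability p = (1 + 0.02 − 0.9)/(1.05 − 0.9) = 0.1200/0.1500 = 0.8000
Terminal stock prices: S_uu = 148.8, S_ud = 127.6, S_dd = 109.4
Terminal payoffs (S − K): max(33.84, 0) = 33.84, max(12.58, 0) = 12.58, max(-5.65, 0) = 0
Node u (S = 141.8): continuation = 1/1.02·[0.8000·33.8375 + 0.2000·12.5750] = 29.0049; exercise value = 26.7500 ≤ continuation, so V_u = 29.0049
Node d (S = 121.5): continuation = 1/1.02·[0.8000·12.5750 + 0.2000·0.0000] = 9.8627; exercise value = 6.5000 ≤ continuation, so V_d = 9.8627
Node 0 (S = 135): continuation = 1/1.02·[0.8000·29.0049 + 0.2000·9.8627] = 24.6828; exercise value = 20.0000 ≤ continuation, so V_0 = 24.6828

€24.68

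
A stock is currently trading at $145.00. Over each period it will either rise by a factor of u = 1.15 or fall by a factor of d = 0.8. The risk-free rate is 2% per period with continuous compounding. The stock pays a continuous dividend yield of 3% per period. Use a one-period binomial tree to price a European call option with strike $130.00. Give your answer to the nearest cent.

Per-period risk-free factor R = e^0.02 = 1.0202; dividend-adjusted growth = e^(0.02−0.03) = 0.9900.
Risk-neutral probability p = (0.9900 − 0.8)/(1.15 − 0.8) = 0.1900/0.3500 = 0.5430
Terminal stock prices: S_u = 166.8, S_d = 116
Terminal payoffs (S − K): max(36.75, 0) = 36.75, max(-14, 0) = 0
Node 0 (S = 145): V_0 = e^(−0.02)·[0.5430·36.7500 + 0.4570·0.0000] = 19.5601

$19.56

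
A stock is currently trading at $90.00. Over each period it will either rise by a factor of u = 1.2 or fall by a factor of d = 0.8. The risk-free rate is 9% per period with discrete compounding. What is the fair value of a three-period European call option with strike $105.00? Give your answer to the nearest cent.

Risk-neutral probability p = (1 + 0.09 − 0.8)/(1.2 − 0.8) = 0.2900/0.4000 = 0.7250
Terminal stock prices: S_uuu = 155.5, S_uud = 103.7, S_udd = 69.12, S_ddd = 46.08
Terminal payoffs (S − K): max(50.52, 0) = 50.52, max(-1.32, 0) = 0, max(-35.88, 0) = 0, max(-58.92, 0) = 0
Node uu (S = 129.6): V_uu = 1/1.09·[0.7250·50.5200 + 0.2750·0.0000] = 33.6028
Node ud (S = 86.4): V_ud = 1/1.09·[0.7250·0.0000 + 0.2750·0.0000] = 0.0000
Node dd (S = 57.6): V_dd = 1/1.09·[0.7250·0.0000 + 0.2750·0.0000] = 0.0000
Node u (S = 108): V_u = 1/1.09·[0.7250·33.6028 + 0.2750·0.0000] = 22.3505
Node d (S = 72): V_d = 1/1.09·[0.7250·0.0000 + 0.2750·0.0000] = 0.0000
Node 0 (S = 90): V_0 = 1/1.09·[0.7250·22.3505 + 0.2750·0.0000] = 14.8661

$14.87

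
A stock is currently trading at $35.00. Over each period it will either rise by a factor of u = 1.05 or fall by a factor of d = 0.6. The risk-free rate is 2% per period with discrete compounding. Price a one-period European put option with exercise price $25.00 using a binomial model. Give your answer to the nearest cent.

Risk-neutral probability p = (1 + 0.02 − 0.6)/(1.05 − 0.6) = 0.4200/0.4500 = 0.9333
Terminal stock prices: S_u = 36.75, S_d = 21
Terminal payoffs (K − S): max(-11.75, 0) = 0, max(4, 0) = 4
Node 0 (S = 35): V_0 = 1/1.02·[0.9333·0.0000 + 0.0667·4.0000] = 0.2614

$0.26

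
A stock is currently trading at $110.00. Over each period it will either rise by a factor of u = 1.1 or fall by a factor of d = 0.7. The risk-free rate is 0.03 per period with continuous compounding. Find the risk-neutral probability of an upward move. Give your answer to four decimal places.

Risk-neutral probability p = (e^0.03 − 0.7)/(1.1 − 0.7) = 0.3305/0.4000 = 0.8261

p = 0.8261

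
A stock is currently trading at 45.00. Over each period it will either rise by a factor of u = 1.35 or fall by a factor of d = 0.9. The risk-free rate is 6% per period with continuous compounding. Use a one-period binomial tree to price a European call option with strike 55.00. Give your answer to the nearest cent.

1.95

Risk-neutral probability p = (e^0.06 − 0.9)/(1.35 − 0.9) = 0.1618/0.4500 = 0.3596
Terminal stock prices: S_u = 60.75, S_d = 40.5
Terminal payoffs (S − K): max(5.75, 0) = 5.75, max(-14.5, 0) = 0
Node 0 (S = 45): V_0 = e^(−0.06)·[0.3596·5.7500 + 0.6404·0.0000] = 1.9475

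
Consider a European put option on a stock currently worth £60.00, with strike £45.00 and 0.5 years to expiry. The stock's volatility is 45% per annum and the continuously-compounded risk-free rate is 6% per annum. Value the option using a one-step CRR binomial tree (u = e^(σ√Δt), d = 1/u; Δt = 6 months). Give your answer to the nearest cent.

£0.70

CRR parameters: u = e^(σ√Δt) = e^(0.45·√0.5) = 1.3746, d = 1/u = 0.7275
Per-period rate: rΔt = 0.06·0.5 = 0.03, so R = e^0.03 = 1.0305
Risk-neutral probability p = (e^0.03 − 0.7275)/(1.3746 − 0.7275) = 0.3030/0.6472 = 0.4682
Terminal stock prices: S_u = 82.48, S_d = 43.65
Terminal payoffs (K − S): max(-37.48, 0) = 0, max(1.352, 0) = 1.352
Node 0 (S = 60): V_0 = e^(−0.03)·[0.4682·0.0000 + 0.5318·1.3525] = 0.6980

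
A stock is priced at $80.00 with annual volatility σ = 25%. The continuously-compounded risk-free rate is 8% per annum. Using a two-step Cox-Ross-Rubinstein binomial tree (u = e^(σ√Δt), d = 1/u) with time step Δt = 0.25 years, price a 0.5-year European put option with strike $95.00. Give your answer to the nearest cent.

$13.51

CRR parameters: u = e^(σ√Δt) = e^(0.25·√0.25) = 1.1331, d = 1/u = 0.8825
Per-period rate: rΔt = 0.08·0.25 = 0.02, so R = e^0.02 = 1.0202
Risk-neutral probability p = (e^0.02 − 0.8825)/(1.1331 − 0.8825) = 0.1377/0.2507 = 0.5494
Terminal stock prices: S_uu = 102.7, S_ud = 80, S_dd = 62.3
Terminal payoffs (K − S): max(-7.722, 0) = 0, max(15, 0) = 15, max(32.7, 0) = 32.7
Node u (S = 90.65): V_u = e^(−0.02)·[0.5494·0.0000 + 0.4506·15.0000] = 6.6254
Node d (S = 70.6): V_d = e^(−0.02)·[0.5494·15.0000 + 0.4506·32.6959] = 22.5191
Node 0 (S = 80): V_0 = e^(−0.02)·[0.5494·6.6254 + 0.4506·22.5191] = 13.5143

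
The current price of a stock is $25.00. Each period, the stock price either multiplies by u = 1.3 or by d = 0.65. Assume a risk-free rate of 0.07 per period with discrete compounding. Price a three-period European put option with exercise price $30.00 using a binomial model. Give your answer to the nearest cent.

$4.98

Risk-neutral probability p = (1 + 0.07 − 0.65)/(1.3 − 0.65) = 0.4200/0.6500 = 0.6462
Terminal stock prices: S_uuu = 54.93, S_uud = 27.46, S_udd = 13.73, S_ddd = 6.866
Terminal payoffs (K − S): max(-24.93, 0) = 0, max(2.537, 0) = 2.537, max(16.27, 0) = 16.27, max(23.13, 0) = 23.13
Node uu (S = 42.25): V_uu = 1/1.07·[0.6462·0.0000 + 0.3538·2.5375] = 0.8391
Node ud (S = 21.12): V_ud = 1/1.07·[0.6462·2.5375 + 0.3538·16.2687] = 6.9124
Node dd (S = 10.56): V_dd = 1/1.07·[0.6462·16.2687 + 0.3538·23.1344] = 17.4749
Node u (S = 32.5): V_u = 1/1.07·[0.6462·0.8391 + 0.3538·6.9124] = 2.7927
Node d (S = 16.25): V_d = 1/1.07·[0.6462·6.9124 + 0.3538·17.4749] = 9.9532
Node 0 (S = 25): V_0 = 1/1.07·[0.6462·2.7927 + 0.3538·9.9532] = 4.9779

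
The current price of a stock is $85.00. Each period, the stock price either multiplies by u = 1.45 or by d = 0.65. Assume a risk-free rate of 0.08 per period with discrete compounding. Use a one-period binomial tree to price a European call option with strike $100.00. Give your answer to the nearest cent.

Risk-neutral probability p = (1 + 0.08 − 0.65)/(1.45 − 0.65) = 0.4300/0.8000 = 0.5375
Terminal stock prices: S_u = 123.2, S_d = 55.25
Terminal payoffs (S − K): max(23.25, 0) = 23.25, max(-44.75, 0) = 0
Node 0 (S = 85): V_0 = 1/1.08·[0.5375·23.2500 + 0.4625·0.0000] = 11.5712

$11.57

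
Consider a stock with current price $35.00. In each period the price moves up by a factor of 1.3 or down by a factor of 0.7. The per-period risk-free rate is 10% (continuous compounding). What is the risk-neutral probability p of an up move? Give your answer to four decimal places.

p = 0.6753

Risk-neutral probability p = (e^0.1 − 0.7)/(1.3 − 0.7) = 0.4052/0.6000 = 0.6753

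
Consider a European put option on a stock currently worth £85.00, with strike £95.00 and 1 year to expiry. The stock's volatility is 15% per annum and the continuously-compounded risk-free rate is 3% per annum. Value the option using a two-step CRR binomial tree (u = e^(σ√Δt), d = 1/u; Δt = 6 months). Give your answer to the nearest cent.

CRR parameters: u = e^(σ√Δt) = e^(0.15·√0.5) = 1.1119, d = 1/u = 0.8994
Per-period rate: rΔt = 0.03·0.5 = 0.015, so R = e^0.015 = 1.0151
Risk-neutral probability p = (e^0.015 − 0.8994)/(1.1119 − 0.8994) = 0.1157/0.2125 = 0.5446
Terminal stock prices: S_uu = 105.1, S_ud = 85, S_dd = 68.75
Terminal payoffs (K − S): max(-10.09, 0) = 0, max(10, 0) = 10, max(26.25, 0) = 26.25
Node u (S = 94.51): V_u = e^(−0.015)·[0.5446·0.0000 + 0.4554·10.0000] = 4.4860
Node d (S = 76.45): V_d = e^(−0.015)·[0.5446·10.0000 + 0.4554·26.2471] = 17.1396
Node 0 (S = 85): V_0 = e^(−0.015)·[0.5446·4.4860 + 0.4554·17.1396] = 10.0956

£10.10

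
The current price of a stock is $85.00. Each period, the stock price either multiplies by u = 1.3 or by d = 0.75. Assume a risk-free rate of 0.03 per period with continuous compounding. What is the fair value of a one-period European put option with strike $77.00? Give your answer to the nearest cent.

$6.30

Risk-neutral probability p = (e^0.03 − 0.75)/(1.3 − 0.75) = 0.2805/0.5500 = 0.5099
Terminal stock prices: S_u = 110.5, S_d = 63.75
Terminal payoffs (K − S): max(-33.5, 0) = 0, max(13.25, 0) = 13.25
Node 0 (S = 85): V_0 = e^(−0.03)·[0.5099·0.0000 + 0.4901·13.2500] = 6.3017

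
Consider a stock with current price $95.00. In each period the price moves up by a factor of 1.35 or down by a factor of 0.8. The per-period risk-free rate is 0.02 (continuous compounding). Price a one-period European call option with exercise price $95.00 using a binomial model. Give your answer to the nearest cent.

$13.05

Risk-neutral probability p = (e^0.02 − 0.8)/(1.35 − 0.8) = 0.2202/0.5500 = 0.4004
Terminal stock prices: S_u = 128.2, S_d = 76
Terminal payoffs (S − K): max(33.25, 0) = 33.25, max(-19, 0) = 0
Node 0 (S = 95): V_0 = e^(−0.02)·[0.4004·33.2500 + 0.5996·0.0000] = 13.0486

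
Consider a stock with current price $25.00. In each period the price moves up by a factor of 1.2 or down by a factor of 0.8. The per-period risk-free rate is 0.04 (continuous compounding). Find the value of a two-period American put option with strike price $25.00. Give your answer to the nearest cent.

$2.13

Risk-neutral probability p = (e^0.04 − 0.8)/(1.2 − 0.8) = 0.2408/0.4000 = 0.6020
Terminal stock prices: S_uu = 36, S_ud = 24, S_dd = 16
Terminal payoffs (K − S): max(-11, 0) = 0, max(1, 0) = 1, max(9, 0) = 9
Node u (S = 30): continuation = e^(−0.04)·[0.6020·0.0000 + 0.3980·1.0000] = 0.3824; exercise value = 0.0000 ≤ continuation, so V_u = 0.3824
Node d (S = 20): continuation = e^(−0.04)·[0.6020·1.0000 + 0.3980·9.0000] = 4.0197; exercise value = 5.0000 > continuation, so V_d = 5.0000 (exercise)
Node 0 (S = 25): continuation = e^(−0.04)·[0.6020·0.3824 + 0.3980·5.0000] = 2.1330; exercise value = 0.0000 ≤ continuation, so V_0 = 2.1330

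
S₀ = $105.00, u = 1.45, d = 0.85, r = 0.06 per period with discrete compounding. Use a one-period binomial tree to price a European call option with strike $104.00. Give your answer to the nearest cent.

$15.93

Risk-neutral probability p = (1 + 0.06 − 0.85)/(1.45 − 0.85) = 0.2100/0.6000 = 0.3500
Terminal stock prices: S_u = 152.2, S_d = 89.25
Terminal payoffs (S − K): max(48.25, 0) = 48.25, max(-14.75, 0) = 0
Node 0 (S = 105): V_0 = 1/1.06·[0.3500·48.2500 + 0.6500·0.0000] = 15.9316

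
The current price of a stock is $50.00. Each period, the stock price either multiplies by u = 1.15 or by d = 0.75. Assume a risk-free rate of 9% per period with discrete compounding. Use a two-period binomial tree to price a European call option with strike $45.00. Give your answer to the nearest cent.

$12.85

Risk-neutral probability p = (1 + 0.09 − 0.75)/(1.15 − 0.75) = 0.3400/0.4000 = 0.8500
Terminal stock prices: S_uu = 66.12, S_ud = 43.12, S_dd = 28.12
Terminal payoffs (S − K): max(21.12, 0) = 21.12, max(-1.875, 0) = 0, max(-16.88, 0) = 0
Node u (S = 57.5): V_u = 1/1.09·[0.8500·21.1250 + 0.1500·0.0000] = 16.4736
Node d (S = 37.5): V_d = 1/1.09·[0.8500·0.0000 + 0.1500·0.0000] = 0.0000
Node 0 (S = 50): V_0 = 1/1.09·[0.8500·16.4736 + 0.1500·0.0000] = 12.8464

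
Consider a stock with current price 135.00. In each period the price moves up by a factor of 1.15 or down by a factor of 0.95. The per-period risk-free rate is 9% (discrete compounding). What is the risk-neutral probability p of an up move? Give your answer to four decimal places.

Risk-neutral probability p = (1 + 0.09 − 0.95)/(1.15 − 0.95) = 0.1400/0.2000 = 0.7000

p = 0.7000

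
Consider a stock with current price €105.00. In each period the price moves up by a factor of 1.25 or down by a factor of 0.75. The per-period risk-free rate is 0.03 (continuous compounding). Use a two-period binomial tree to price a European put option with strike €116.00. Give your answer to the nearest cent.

€18.49

Risk-neutral probability p = (e^0.03 − 0.75)/(1.25 − 0.75) = 0.2805/0.5000 = 0.5609
Terminal stock prices: S_uu = 164.1, S_ud = 98.44, S_dd = 59.06
Terminal payoffs (K − S): max(-48.06, 0) = 0, max(17.56, 0) = 17.56, max(56.94, 0) = 56.94
Node u (S = 131.2): V_u = e^(−0.03)·[0.5609·0.0000 + 0.4391·17.5625] = 7.4836
Node d (S = 78.75): V_d = e^(−0.03)·[0.5609·17.5625 + 0.4391·56.9375] = 33.8217
Node 0 (S = 105): V_0 = e^(−0.03)·[0.5609·7.4836 + 0.4391·33.8217] = 18.4855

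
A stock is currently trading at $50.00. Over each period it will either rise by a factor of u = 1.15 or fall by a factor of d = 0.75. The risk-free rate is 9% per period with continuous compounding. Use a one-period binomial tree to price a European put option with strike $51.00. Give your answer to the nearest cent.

$1.72

Risk-neutral probability p = (e^0.09 − 0.75)/(1.15 − 0.75) = 0.3442/0.4000 = 0.8604
Terminal stock prices: S_u = 57.5, S_d = 37.5
Terminal payoffs (K − S): max(-6.5, 0) = 0, max(13.5, 0) = 13.5
Node 0 (S = 50): V_0 = e^(−0.09)·[0.8604·0.0000 + 0.1396·13.5000] = 1.7220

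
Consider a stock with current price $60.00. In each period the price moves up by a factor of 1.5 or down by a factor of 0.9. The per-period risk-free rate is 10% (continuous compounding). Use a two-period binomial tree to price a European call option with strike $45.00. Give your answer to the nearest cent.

$23.16

Risk-neutral probability p = (e^0.1 − 0.9)/(1.5 − 0.9) = 0.2052/0.6000 = 0.3420
Terminal stock prices: S_uu = 135, S_ud = 81, S_dd = 48.6
Terminal payoffs (S − K): max(90, 0) = 90, max(36, 0) = 36, max(3.6, 0) = 3.6
Node u (S = 90): V_u = e^(−0.1)·[0.3420·90.0000 + 0.6580·36.0000] = 49.2823
Node d (S = 54): V_d = e^(−0.1)·[0.3420·36.0000 + 0.6580·3.6000] = 13.2823
Node 0 (S = 60): V_0 = e^(−0.1)·[0.3420·49.2823 + 0.6580·13.2823] = 23.1571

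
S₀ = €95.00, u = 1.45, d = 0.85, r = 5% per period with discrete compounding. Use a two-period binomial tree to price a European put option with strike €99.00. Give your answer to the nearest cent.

€12.24

Risk-neutral probability p = (1 + 0.05 − 0.85)/(1.45 − 0.85) = 0.2000/0.6000 = 0.3333
Terminal stock prices: S_uu = 199.7, S_ud = 117.1, S_dd = 68.64
Terminal payoffs (K − S): max(-100.7, 0) = 0, max(-18.09, 0) = 0, max(30.36, 0) = 30.36
Node u (S = 137.8): V_u = 1/1.05·[0.3333·0.0000 + 0.6667·0.0000] = 0.0000
Node d (S = 80.75): V_d = 1/1.05·[0.3333·0.0000 + 0.6667·30.3625] = 19.2778
Node 0 (S = 95): V_0 = 1/1.05·[0.3333·0.0000 + 0.6667·19.2778] = 12.2399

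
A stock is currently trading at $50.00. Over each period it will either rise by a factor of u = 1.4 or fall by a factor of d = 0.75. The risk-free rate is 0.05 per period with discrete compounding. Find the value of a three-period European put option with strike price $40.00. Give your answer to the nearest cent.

$2.77

Risk-neutral probability p = (1 + 0.05 − 0.75)/(1.4 − 0.75) = 0.3000/0.6500 = 0.4615
Terminal stock prices: S_uuu = 137.2, S_uud = 73.5, S_udd = 39.38, S_ddd = 21.09
Terminal payoffs (K − S): max(-97.2, 0) = 0, max(-33.5, 0) = 0, max(0.625, 0) = 0.625, max(18.91, 0) = 18.91
Node uu (S = 98): V_uu = 1/1.05·[0.4615·0.0000 + 0.5385·0.0000] = 0.0000
Node ud (S = 52.5): V_ud = 1/1.05·[0.4615·0.0000 + 0.5385·0.6250] = 0.3205
Node dd (S = 28.12): V_dd = 1/1.05·[0.4615·0.6250 + 0.5385·18.9062] = 9.9702
Node u (S = 70): V_u = 1/1.05·[0.4615·0.0000 + 0.5385·0.3205] = 0.1644
Node d (S = 37.5): V_d = 1/1.05·[0.4615·0.3205 + 0.5385·9.9702] = 5.2538
Node 0 (S = 50): V_0 = 1/1.05·[0.4615·0.1644 + 0.5385·5.2538] = 2.7665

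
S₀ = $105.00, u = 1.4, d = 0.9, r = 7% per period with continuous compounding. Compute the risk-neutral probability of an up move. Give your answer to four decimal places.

Risk-neutral probability p = (e^0.07 − 0.9)/(1.4 − 0.9) = 0.1725/0.5000 = 0.3450

p = 0.3450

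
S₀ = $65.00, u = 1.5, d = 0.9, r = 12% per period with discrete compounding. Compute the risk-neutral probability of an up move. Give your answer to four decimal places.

p = 0.3667

Risk-neutral probability p = (1 + 0.12 − 0.9)/(1.5 − 0.9) = 0.2200/0.6000 = 0.3667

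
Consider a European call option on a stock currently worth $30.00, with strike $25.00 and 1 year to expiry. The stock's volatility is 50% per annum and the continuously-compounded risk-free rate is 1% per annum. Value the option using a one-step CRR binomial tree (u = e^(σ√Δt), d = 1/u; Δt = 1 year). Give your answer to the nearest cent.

CRR parameters: u = e^(σ√Δt) = e^(0.5·√1) = 1.6487, d = 1/u = 0.6065
Per-period rate: rΔt = 0.01·1 = 0.01, so R = e^0.01 = 1.0101
Risk-neutral probability p = (e^0.01 − 0.6065)/(1.6487 − 0.6065) = 0.4035/1.0422 = 0.3872
Terminal stock prices: S_u = 49.46, S_d = 18.2
Terminal payoffs (S − K): max(24.46, 0) = 24.46, max(-6.804, 0) = 0
Node 0 (S = 30): V_0 = e^(−0.01)·[0.3872·24.4616 + 0.6128·0.0000] = 9.3769

$9.38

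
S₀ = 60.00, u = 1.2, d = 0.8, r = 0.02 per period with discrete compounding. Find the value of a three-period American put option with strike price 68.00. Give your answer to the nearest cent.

Risk-neutral probability p = (1 + 0.02 − 0.8)/(1.2 − 0.8) = 0.2200/0.4000 = 0.5500
Terminal stock prices: S_uuu = 103.7, S_uud = 69.12, S_udd = 46.08, S_ddd = 30.72
Terminal payoffs (K − S): max(-35.68, 0) = 0, max(-1.12, 0) = 0, max(21.92, 0) = 21.92, max(37.28, 0) = 37.28
Node uu (S = 86.4): continuation = 1/1.02·[0.5500·0.0000 + 0.4500·0.0000] = 0.0000; exercise value = 0.0000 ≤ continuation, so V_uu = 0.0000
Node ud (S = 57.6): continuation = 1/1.02·[0.5500·0.0000 + 0.4500·21.9200] = 9.6706; exercise value = 10.4000 > continuation, so V_ud = 10.4000 (exercise)
Node dd (S = 38.4): continuation = 1/1.02·[0.5500·21.9200 + 0.4500·37.2800] = 28.2667; exercise value = 29.6000 > continuation, so V_dd = 29.6000 (exercise)
Node u (S = 72): continuation = 1/1.02·[0.5500·0.0000 + 0.4500·10.4000] = 4.5882; exercise value = 0.0000 ≤ continuation, so V_u = 4.5882
Node d (S = 48): continuation = 1/1.02·[0.5500·10.4000 + 0.4500·29.6000] = 18.6667; exercise value = 20.0000 > continuation, so V_d = 20.0000 (exercise)
Node 0 (S = 60): continuation = 1/1.02·[0.5500·4.5882 + 0.4500·20.0000] = 11.2976; exercise value = 8.0000 ≤ continuation, so V_0 = 11.2976

11.30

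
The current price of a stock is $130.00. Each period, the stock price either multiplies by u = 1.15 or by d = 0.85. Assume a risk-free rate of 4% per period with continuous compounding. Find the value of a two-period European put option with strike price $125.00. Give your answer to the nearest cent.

$3.80

Risk-neutral probability p = (e^0.04 − 0.85)/(1.15 − 0.85) = 0.1908/0.3000 = 0.6360
Terminal stock prices: S_uu = 171.9, S_ud = 127.1, S_dd = 93.92
Terminal payoffs (K − S): max(-46.92, 0) = 0, max(-2.075, 0) = 0, max(31.08, 0) = 31.08
Node u (S = 149.5): V_u = e^(−0.04)·[0.6360·0.0000 + 0.3640·0.0000] = 0.0000
Node d (S = 110.5): V_d = e^(−0.04)·[0.6360·0.0000 + 0.3640·31.0750] = 10.8667
Node 0 (S = 130): V_0 = e^(−0.04)·[0.6360·0.0000 + 0.3640·10.8667] = 3.8000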